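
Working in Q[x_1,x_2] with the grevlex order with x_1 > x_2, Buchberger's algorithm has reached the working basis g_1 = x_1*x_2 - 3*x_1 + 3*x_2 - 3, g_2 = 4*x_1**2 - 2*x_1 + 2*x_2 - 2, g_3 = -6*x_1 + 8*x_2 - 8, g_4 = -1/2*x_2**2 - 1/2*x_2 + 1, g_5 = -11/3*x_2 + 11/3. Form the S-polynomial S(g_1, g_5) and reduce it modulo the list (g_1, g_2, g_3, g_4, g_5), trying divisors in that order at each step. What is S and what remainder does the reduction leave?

S(g_1, g_5) = -2*x_1 + 3*x_2 - 3; remainder on division = 0.

lcm(LM(g_1), LM(g_5)) = x_1*x_2.
S = (lcm/LT(g_1))·g_1 − (lcm/LT(g_5))·g_5 = -2*x_1 + 3*x_2 - 3.
Reduce S modulo (g_1, g_2, g_3, g_4, g_5) in that order:
  leading term x_1: subtract (1/3)·g_3 from -2*x_1 + 3*x_2 - 3 → 1/3*x_2 - 1/3
  leading term x_2: subtract (-1/11)·g_5 from 1/3*x_2 - 1/3 → 0
The remainder is 0, so this S-polynomial contributes no new basis element.
This is the inner loop of Buchberger's algorithm — each nonzero remainder becomes a new basis element.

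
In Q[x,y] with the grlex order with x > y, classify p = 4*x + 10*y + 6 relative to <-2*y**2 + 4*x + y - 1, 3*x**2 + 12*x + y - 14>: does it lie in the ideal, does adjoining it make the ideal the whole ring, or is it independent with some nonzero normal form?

4*x + 10*y + 6 is independent of I; its normal form modulo I is 4*x + 10*y + 6.

First compute the reduced Gröbner basis of I by Buchberger's algorithm.
f_1 = -2*y**2 + 4*x + y - 1, LT = y**2.
f_2 = 3*x**2 + 12*x + y - 14, LT = x**2.

S(f_1,f_2): leading monomials are coprime, so the S-polynomial reduces to 0 (Buchberger's first criterion).
Every S-polynomial of the final basis reduces to 0, so we have a Gröbner basis.
Inter-reduce: drop elements whose leading term is divisible by another's, tail-reduce, and make monic.
Reduced Gröbner basis: {x**2 + 4*x + 1/3*y - 14/3, y**2 - 2*x - 1/2*y + 1/2}.
Label its elements g_1 = x**2 + 4*x + 1/3*y - 14/3, g_2 = y**2 - 2*x - 1/2*y + 1/2.

Reduce p = 4*x + 10*y + 6 modulo G:
  leading term x: no divisor's leading term divides it; move 4*x to the remainder.
  leading term y: no divisor's leading term divides it; move 10*y to the remainder.
  leading term 1: no divisor's leading term divides it; move 6 to the remainder.
  normal form = 4*x + 10*y + 6.
The normal form is nonzero, so p ∉ I. Since p minus its normal form lies in I, I + (p) = I + (r) where r = 4*x + 10*y + 6; decide whether this ideal is the whole ring.
Run Buchberger on G together with r (pairs among the g_i already reduce to 0 since G is a Gröbner basis):
g_1 = x**2 + 4*x + 1/3*y - 14/3, LT = x**2.
g_2 = y**2 - 2*x - 1/2*y + 1/2, LT = y**2.
r = 4*x + 10*y + 6, LT = x.

S(g_1,g_2): leading monomials are coprime, so the S-polynomial reduces to 0 (Buchberger's first criterion).
S(g_1,r): lcm = x**2. S = -5/2*x*y + 5/2*x + 1/3*y - 14/3.
  leading term x*y: subtract (-5/8*y)·r from -5/2*x*y + 5/2*x + 1/3*y - 14/3 → 25/4*y**2 + 5/2*x + 49/12*y - 14/3
  leading term y**2: subtract (25/4)·g_2 from 25/4*y**2 + 5/2*x + 49/12*y - 14/3 → 15*x + 173/24*y - 187/24
  leading term x: subtract (15/4)·r from 15*x + 173/24*y - 187/24 → -727/24*y - 727/24
  leading term y: no divisor's leading term divides it; move -727/24*y to the remainder.
  leading term 1: no divisor's leading term divides it; move -727/24 to the remainder.
  remainder -727/24*y - 727/24 ≠ 0; add m_4 = -727/24*y - 727/24 to the basis.

S(g_2,r): leading monomials are coprime, so the S-polynomial reduces to 0 (Buchberger's first criterion).
S(g_1,m_4): leading monomials are coprime, so the S-polynomial reduces to 0 (Buchberger's first criterion).
S(g_2,m_4): lcm = y**2. S = -2*x - 3/2*y + 1/2.
  leading term x: subtract (-1/2)·r from -2*x - 3/2*y + 1/2 → 7/2*y + 7/2
  leading term y: subtract (-84/727)·m_4 from 7/2*y + 7/2 → 0
  remainder 0.

S(r,m_4): leading monomials are coprime, so the S-polynomial reduces to 0 (Buchberger's first criterion).
Every S-polynomial of the final basis reduces to 0, so we have a Gröbner basis.
Inter-reduce: drop elements whose leading term is divisible by another's, tail-reduce, and make monic.
Reduced Gröbner basis: {x - 1, y + 1}.
The reduced Gröbner basis of I + (p) is {x - 1, y + 1} ≠ {1}, a proper ideal, so the enlarged system stays consistent: p is independent of I, with normal form 4*x + 10*y + 6.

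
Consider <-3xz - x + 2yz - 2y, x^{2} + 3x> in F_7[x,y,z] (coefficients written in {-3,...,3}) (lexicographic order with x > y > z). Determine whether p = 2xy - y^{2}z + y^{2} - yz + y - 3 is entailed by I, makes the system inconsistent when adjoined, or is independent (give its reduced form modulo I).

Adjoining 2xy - y^{2}z + y^{2} - yz + y - 3 makes the ideal the whole ring: the system is inconsistent.

First compute the reduced Gröbner basis of I by Buchberger's algorithm.
f_1 = -3xz - x + 2yz - 2y, LT = xz.
f_2 = x^{2} + 3x, LT = x^{2}.

S(f_1,f_2): lcm = x^{2}z. S = -2x^{2} - 3xyz + 3xy - 3xz.
  leading term x^{2}: subtract (-2)·f_2 from -2x^{2} - 3xyz + 3xy - 3xz → -3xyz + 3xy - 3xz - x
  leading term xyz: subtract (y)·f_1 from -3xyz + 3xy - 3xz - x → -3xy - 3xz - x - 2y^{2}z + 2y^{2}
  leading term xy: no divisor's leading term divides it; move -3xy to the remainder.
  leading term xz: subtract (1)·f_1 from -3xz - x - 2y^{2}z + 2y^{2} → -2y^{2}z + 2y^{2} - 2yz + 2y
  leading term y^{2}z: no divisor's leading term divides it; move -2y^{2}z to the remainder.
  leading term y^{2}: no divisor's leading term divides it; move 2y^{2} to the remainder.
  leading term yz: no divisor's leading term divides it; move -2yz to the remainder.
  leading term y: no divisor's leading term divides it; move 2y to the remainder.
  remainder -3xy - 2y^{2}z + 2y^{2} - 2yz + 2y ≠ 0; add h_3 = -3xy - 2y^{2}z + 2y^{2} - 2yz + 2y to the basis.

S(f_1,h_3): lcm = xyz. S = -2xy - 3y^{2}z^{2} + 3y^{2} - 3yz^{2} + 3yz.
  leading term xy: subtract (3)·h_3 from -2xy - 3y^{2}z^{2} + 3y^{2} - 3yz^{2} + 3yz → -3y^{2}z^{2} - y^{2}z - 3y^{2} - 3yz^{2} + 2yz + y
  leading term y^{2}z^{2}: no divisor's leading term divides it; move -3y^{2}z^{2} to the remainder.
  leading term y^{2}z: no divisor's leading term divides it; move -y^{2}z to the remainder.
  leading term y^{2}: no divisor's leading term divides it; move -3y^{2} to the remainder.
  leading term yz^{2}: no divisor's leading term divides it; move -3yz^{2} to the remainder.
  leading term yz: no divisor's leading term divides it; move 2yz to the remainder.
  leading term y: no divisor's leading term divides it; move y to the remainder.
  remainder -3y^{2}z^{2} - y^{2}z - 3y^{2} - 3yz^{2} + 2yz + y ≠ 0; add h_4 = -3y^{2}z^{2} - y^{2}z - 3y^{2} - 3yz^{2} + 2yz + y to the basis.

The other S-polynomials (S(f_2,h_3), S(f_1,h_4), S(f_2,h_4), S(h_3,h_4)) all reduce to 0 modulo the current basis, so we have a Gröbner basis.
Inter-reduce: drop elements whose leading term is divisible by another's, tail-reduce, and make monic.
Reduced Gröbner basis: {x^{2} + 3x, xy + 3y^{2}z - 3y^{2} + 3yz - 3y, xz - 2x - 3yz + 3y, y^{2}z^{2} - 2y^{2}z + y^{2} + yz^{2} - 3yz + 2y}.
Label its elements g_1 = x^{2} + 3x, g_2 = xy + 3y^{2}z - 3y^{2} + 3yz - 3y, g_3 = xz - 2x - 3yz + 3y, g_4 = y^{2}z^{2} - 2y^{2}z + y^{2} + yz^{2} - 3yz + 2y.

Reduce p = 2xy - y^{2}z + y^{2} - yz + y - 3 modulo G:
  leading term xy: subtract (2)·g_2 from 2xy - y^{2}z + y^{2} - yz + y - 3 → -3
  leading term 1: no divisor's leading term divides it; move -3 to the remainder.
  normal form = -3.
The normal form is nonzero, so p ∉ I. Since p minus its normal form lies in I, I + (p) = I + (r) where r = -3; decide whether this ideal is the whole ring.
Here r = -3 is a nonzero constant, hence a unit: 1 ∈ I + (p), the Gröbner basis of I + (p) is {1}, and the enlarged system has no common solution — adjoining p is inconsistent.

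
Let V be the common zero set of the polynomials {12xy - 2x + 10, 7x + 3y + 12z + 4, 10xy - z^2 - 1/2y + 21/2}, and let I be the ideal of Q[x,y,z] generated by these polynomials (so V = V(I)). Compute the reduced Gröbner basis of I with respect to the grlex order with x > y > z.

G = {y^2 + 4yz + 7/6y - 2/3z - 13/6, z^2 + 17/14y + 20/7z - 17/14, x + 3/7y + 12/7z + 4/7}

f_1 = 12xy - 2x + 10, LT = xy.
f_2 = 7x + 3y + 12z + 4, LT = x.
f_3 = 10xy - z^2 - 1/2y + 21/2, LT = xy.

S(f_1,f_2): lcm = xy. S = -3/7y^2 - 12/7yz - 1/6x - 4/7y + 5/6.
  leading term y^2: no divisor's leading term divides it; move -3/7y^2 to the remainder.
  leading term yz: no divisor's leading term divides it; move -12/7yz to the remainder.
  leading term x: subtract (-1/42)·f_2 from -1/6x - 4/7y + 5/6 → -1/2y + 2/7z + 13/14
  leading term y: no divisor's leading term divides it; move -1/2y to the remainder.
  leading term z: no divisor's leading term divides it; move 2/7z to the remainder.
  leading term 1: no divisor's leading term divides it; move 13/14 to the remainder.
  remainder -3/7y^2 - 12/7yz - 1/2y + 2/7z + 13/14 ≠ 0; add g_4 = -3/7y^2 - 12/7yz - 1/2y + 2/7z + 13/14 to the basis.

S(f_1,f_3): lcm = xy. S = 1/10z^2 - 1/6x + 1/20y - 13/60.
  leading term z^2: no divisor's leading term divides it; move 1/10z^2 to the remainder.
  leading term x: subtract (-1/42)·f_2 from -1/6x + 1/20y - 13/60 → 17/140y + 2/7z - 17/140
  leading term y: no divisor's leading term divides it; move 17/140y to the remainder.
  leading term z: no divisor's leading term divides it; move 2/7z to the remainder.
  leading term 1: no divisor's leading term divides it; move -17/140 to the remainder.
  remainder 1/10z^2 + 17/140y + 2/7z - 17/140 ≠ 0; add g_5 = 1/10z^2 + 17/140y + 2/7z - 17/140 to the basis.

The other S-polynomials (S(f_2,f_3), S(f_1,g_4), S(f_2,g_4), S(f_3,g_4), S(f_1,g_5), S(f_2,g_5), S(f_3,g_5), S(g_4,g_5)) all reduce to 0 modulo the current basis, so we have a Gröbner basis.
Inter-reduce: drop elements whose leading term is divisible by another's, tail-reduce, and make monic.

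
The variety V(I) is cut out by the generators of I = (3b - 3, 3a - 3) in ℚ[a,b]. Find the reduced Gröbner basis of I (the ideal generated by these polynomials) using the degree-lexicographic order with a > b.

The reduced Gröbner basis is the canonical form of the ideal for this ordering.

f_1 = 3b - 3, LT = b.
f_2 = 3a - 3, LT = a.

The S-polynomials (S(f_1,f_2)) all reduce to 0 modulo the current basis, so we have a Gröbner basis.

G = {a - 1, b - 1}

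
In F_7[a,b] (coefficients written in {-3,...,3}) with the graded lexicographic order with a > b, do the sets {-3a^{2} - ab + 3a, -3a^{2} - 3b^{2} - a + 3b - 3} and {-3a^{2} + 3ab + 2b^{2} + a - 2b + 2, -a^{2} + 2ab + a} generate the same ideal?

Yes, the ideals are equal.

For a fixed monomial order, each ideal has a unique reduced Gröbner basis; comparing bases decides equality.
Buchberger on the first generating set:
f_1 = -3a^{2} - ab + 3a, LT = a^{2}.
f_2 = -3a^{2} - 3b^{2} - a + 3b - 3, LT = a^{2}.

S(f_1,f_2): lcm = a^{2}. S = -2ab - b^{2} + a + b - 1.
  leading term ab: no divisor's leading term divides it; move -2ab to the remainder.
  leading term b^{2}: no divisor's leading term divides it; move -b^{2} to the remainder.
  leading term a: no divisor's leading term divides it; move a to the remainder.
  leading term b: no divisor's leading term divides it; move b to the remainder.
  leading term 1: no divisor's leading term divides it; move -1 to the remainder.
  remainder -2ab - b^{2} + a + b - 1 ≠ 0; add g_3 = -2ab - b^{2} + a + b - 1 to the basis.

S(f_1,g_3): lcm = a^{2}b. S = ab^{2} - 3a^{2} + 3ab + 3a.
  leading term ab^{2}: subtract (3b)·g_3 from ab^{2} - 3a^{2} + 3ab + 3a → 3b^{3} - 3a^{2} - 3b^{2} + 3a + 3b
  leading term b^{3}: no divisor's leading term divides it; move 3b^{3} to the remainder.
  leading term a^{2}: subtract (1)·f_1 from -3a^{2} - 3b^{2} + 3a + 3b → ab - 3b^{2} + 3b
  leading term ab: subtract (3)·g_3 from ab - 3b^{2} + 3b → -3a + 3
  leading term a: no divisor's leading term divides it; move -3a to the remainder.
  leading term 1: no divisor's leading term divides it; move 3 to the remainder.
  remainder 3b^{3} - 3a + 3 ≠ 0; add g_4 = 3b^{3} - 3a + 3 to the basis.

S(f_2,g_3): lcm = a^{2}b. S = 3ab^{2} + b^{3} - 3a^{2} + 2ab - b^{2} + 3a + b.
  leading term ab^{2}: subtract (2b)·g_3 from 3ab^{2} + b^{3} - 3a^{2} + 2ab - b^{2} + 3a + b → 3b^{3} - 3a^{2} - 3b^{2} + 3a + 3b
  leading term b^{3}: subtract (1)·g_4 from 3b^{3} - 3a^{2} - 3b^{2} + 3a + 3b → -3a^{2} - 3b^{2} - a + 3b - 3
  leading term a^{2}: subtract (1)·f_1 from -3a^{2} - 3b^{2} - a + 3b - 3 → ab - 3b^{2} + 3a + 3b - 3
  leading term ab: subtract (3)·g_3 from ab - 3b^{2} + 3a + 3b - 3 → 0
  remainder 0.

S(f_1,g_4): leading monomials are coprime, so the S-polynomial reduces to 0 (Buchberger's first criterion).
S(f_2,g_4): leading monomials are coprime, so the S-polynomial reduces to 0 (Buchberger's first criterion).
S(g_3,g_4): lcm = ab^{3}. S = -3b^{4} + 3ab^{2} + 3b^{3} + a^{2} - 3b^{2} - a.
  leading term b^{4}: subtract (-b)·g_4 from -3b^{4} + 3ab^{2} + 3b^{3} + a^{2} - 3b^{2} - a → 3ab^{2} + 3b^{3} + a^{2} - 3ab - 3b^{2} - a + 3b
  leading term ab^{2}: subtract (2b)·g_3 from 3ab^{2} + 3b^{3} + a^{2} - 3ab - 3b^{2} - a + 3b → -2b^{3} + a^{2} + 2ab + 2b^{2} - a - 2b
  leading term b^{3}: subtract (-3)·g_4 from -2b^{3} + a^{2} + 2ab + 2b^{2} - a - 2b → a^{2} + 2ab + 2b^{2} - 3a - 2b + 2
  leading term a^{2}: subtract (2)·f_1 from a^{2} + 2ab + 2b^{2} - 3a - 2b + 2 → -3ab + 2b^{2} - 2a - 2b + 2
  leading term ab: subtract (-2)·g_3 from -3ab + 2b^{2} - 2a - 2b + 2 → 0
  remainder 0.

Every S-polynomial of the final basis reduces to 0, so we have a Gröbner basis.
Inter-reduce: drop elements whose leading term is divisible by another's, tail-reduce, and make monic.
Reduced Gröbner basis: {b^{3} - a + 1, a^{2} + b^{2} - 2a - b + 1, ab - 3b^{2} + 3a + 3b - 3}.

Buchberger on the second generating set:
h_1 = -3a^{2} + 3ab + 2b^{2} + a - 2b + 2, LT = a^{2}.
h_2 = -a^{2} + 2ab + a, LT = a^{2}.

S(h_1,h_2): lcm = a^{2}. S = ab - 3b^{2} + 3a + 3b - 3.
  leading term ab: no divisor's leading term divides it; move ab to the remainder.
  leading term b^{2}: no divisor's leading term divides it; move -3b^{2} to the remainder.
  leading term a: no divisor's leading term divides it; move 3a to the remainder.
  leading term b: no divisor's leading term divides it; move 3b to the remainder.
  leading term 1: no divisor's leading term divides it; move -3 to the remainder.
  remainder ab - 3b^{2} + 3a + 3b - 3 ≠ 0; add k_3 = ab - 3b^{2} + 3a + 3b - 3 to the basis.

S(h_1,k_3): lcm = a^{2}b. S = 2ab^{2} - 3b^{3} - 3a^{2} - ab + 3b^{2} + 3a - 3b.
  leading term ab^{2}: subtract (2b)·k_3 from 2ab^{2} - 3b^{3} - 3a^{2} - ab + 3b^{2} + 3a - 3b → 3b^{3} - 3a^{2} - 3b^{2} + 3a + 3b
  leading term b^{3}: no divisor's leading term divides it; move 3b^{3} to the remainder.
  leading term a^{2}: subtract (1)·h_1 from -3a^{2} - 3b^{2} + 3a + 3b → -3ab + 2b^{2} + 2a - 2b - 2
  leading term ab: subtract (-3)·k_3 from -3ab + 2b^{2} + 2a - 2b - 2 → -3a + 3
  leading term a: no divisor's leading term divides it; move -3a to the remainder.
  leading term 1: no divisor's leading term divides it; move 3 to the remainder.
  remainder 3b^{3} - 3a + 3 ≠ 0; add k_4 = 3b^{3} - 3a + 3 to the basis.

S(h_2,k_3): lcm = a^{2}b. S = ab^{2} - 3a^{2} + 3ab + 3a.
  leading term ab^{2}: subtract (b)·k_3 from ab^{2} - 3a^{2} + 3ab + 3a → 3b^{3} - 3a^{2} - 3b^{2} + 3a + 3b
  leading term b^{3}: subtract (1)·k_4 from 3b^{3} - 3a^{2} - 3b^{2} + 3a + 3b → -3a^{2} - 3b^{2} - a + 3b - 3
  leading term a^{2}: subtract (1)·h_1 from -3a^{2} - 3b^{2} - a + 3b - 3 → -3ab + 2b^{2} - 2a - 2b + 2
  leading term ab: subtract (-3)·k_3 from -3ab + 2b^{2} - 2a - 2b + 2 → 0
  remainder 0.

S(h_1,k_4): leading monomials are coprime, so the S-polynomial reduces to 0 (Buchberger's first criterion).
S(h_2,k_4): leading monomials are coprime, so the S-polynomial reduces to 0 (Buchberger's first criterion).
S(k_3,k_4): lcm = ab^{3}. S = -3b^{4} + 3ab^{2} + 3b^{3} + a^{2} - 3b^{2} - a.
  leading term b^{4}: subtract (-b)·k_4 from -3b^{4} + 3ab^{2} + 3b^{3} + a^{2} - 3b^{2} - a → 3ab^{2} + 3b^{3} + a^{2} - 3ab - 3b^{2} - a + 3b
  leading term ab^{2}: subtract (3b)·k_3 from 3ab^{2} + 3b^{3} + a^{2} - 3ab - 3b^{2} - a + 3b → -2b^{3} + a^{2} + 2ab + 2b^{2} - a - 2b
  leading term b^{3}: subtract (-3)·k_4 from -2b^{3} + a^{2} + 2ab + 2b^{2} - a - 2b → a^{2} + 2ab + 2b^{2} - 3a - 2b + 2
  leading term a^{2}: subtract (2)·h_1 from a^{2} + 2ab + 2b^{2} - 3a - 2b + 2 → 3ab - 2b^{2} + 2a + 2b - 2
  leading term ab: subtract (3)·k_3 from 3ab - 2b^{2} + 2a + 2b - 2 → 0
  remainder 0.

Every S-polynomial of the final basis reduces to 0, so we have a Gröbner basis.
Inter-reduce: drop elements whose leading term is divisible by another's, tail-reduce, and make monic.
Reduced Gröbner basis: {b^{3} - a + 1, a^{2} + b^{2} - 2a - b + 1, ab - 3b^{2} + 3a + 3b - 3}.

The two bases agree; hence the ideals are identical.
The same test decides containment: I ⊆ J iff every generator of I reduces to 0 modulo a Gröbner basis of J.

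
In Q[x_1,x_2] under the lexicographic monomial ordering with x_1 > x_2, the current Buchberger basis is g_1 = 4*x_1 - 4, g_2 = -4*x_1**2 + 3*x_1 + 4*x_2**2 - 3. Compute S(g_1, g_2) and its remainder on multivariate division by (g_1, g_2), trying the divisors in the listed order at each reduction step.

lcm(LM(g_1), LM(g_2)) = x_1**2.
S = (lcm/LT(g_1))·g_1 − (lcm/LT(g_2))·g_2 = -1/4*x_1 + x_2**2 - 3/4.
Reduce S modulo (g_1, g_2) in that order:
  leading term x_1: subtract (-1/16)·g_1 from -1/4*x_1 + x_2**2 - 3/4 → x_2**2 - 1
  leading term x_2**2: no divisor's leading term divides it; move x_2**2 to the remainder.
  leading term 1: no divisor's leading term divides it; move -1 to the remainder.
The remainder x_2**2 - 1 is nonzero, so it would be added as the next basis element.

S(g_1, g_2) = -1/4*x_1 + x_2**2 - 3/4; remainder on division = x_2**2 - 1.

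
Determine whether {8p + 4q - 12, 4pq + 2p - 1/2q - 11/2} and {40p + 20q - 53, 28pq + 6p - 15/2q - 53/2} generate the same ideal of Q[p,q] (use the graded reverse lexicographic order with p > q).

No, the ideals differ.

Equality of ideals is decidable: compute both reduced Gröbner bases (unique for the ordering) and check whether they agree.
Buchberger on the first generating set:
f_1 = 8p + 4q - 12, LT = p.
f_2 = 4pq + 2p - 1/2q - 11/2, LT = pq.

S(f_1,f_2): lcm = pq. S = 1/2q^2 - 1/2p - 11/8q + 11/8.
  reduce S modulo (f_1, f_2):
  remainder 1/2q^2 - 9/8q + 5/8 ≠ 0; add g_3 = 1/2q^2 - 9/8q + 5/8 to the basis.

The other S-polynomials (S(f_1,g_3), S(f_2,g_3)) all reduce to 0 modulo the current basis, so we have a Gröbner basis.
Inter-reduce: drop elements whose leading term is divisible by another's, tail-reduce, and make monic.
Reduced Gröbner basis: {q^2 - 9/4q + 5/4, p + 1/2q - 3/2}.

Buchberger on the second generating set:
h_1 = 40p + 20q - 53, LT = p.
h_2 = 28pq + 6p - 15/2q - 53/2, LT = pq.

S(h_1,h_2): lcm = pq. S = 1/2q^2 - 3/14p - 37/35q + 53/56.
  reduce S modulo (h_1, h_2):
  remainder 1/2q^2 - 19/20q + 53/80 ≠ 0; add k_3 = 1/2q^2 - 19/20q + 53/80 to the basis.

The other S-polynomials (S(h_1,k_3), S(h_2,k_3)) all reduce to 0 modulo the current basis, so we have a Gröbner basis.
Inter-reduce: drop elements whose leading term is divisible by another's, tail-reduce, and make monic.
Reduced Gröbner basis: {q^2 - 19/10q + 53/40, p + 1/2q - 53/40}.

The bases are distinct; the ideals are different.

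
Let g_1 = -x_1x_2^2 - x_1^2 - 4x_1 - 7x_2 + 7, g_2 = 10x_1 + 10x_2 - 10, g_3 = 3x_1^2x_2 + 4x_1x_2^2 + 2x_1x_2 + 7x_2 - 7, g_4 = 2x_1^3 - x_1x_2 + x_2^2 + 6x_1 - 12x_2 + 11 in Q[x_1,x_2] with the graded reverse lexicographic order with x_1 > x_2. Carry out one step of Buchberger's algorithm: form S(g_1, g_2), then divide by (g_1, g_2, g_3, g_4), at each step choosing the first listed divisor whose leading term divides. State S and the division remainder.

lcm(LM(g_1), LM(g_2)) = x_1x_2^2.
S = (lcm/LT(g_1))·g_1 − (lcm/LT(g_2))·g_2 = -x_2^3 + x_1^2 + x_2^2 + 4x_1 + 7x_2 - 7.
Reduce S modulo (g_1, g_2, g_3, g_4) in that order:
  leading term x_2^3: no divisor's leading term divides it; move -x_2^3 to the remainder.
  leading term x_1^2: subtract (1/10x_1)·g_2 from x_1^2 + x_2^2 + 4x_1 + 7x_2 - 7 → -x_1x_2 + x_2^2 + 5x_1 + 7x_2 - 7
  leading term x_1x_2: subtract (-1/10x_2)·g_2 from -x_1x_2 + x_2^2 + 5x_1 + 7x_2 - 7 → 2x_2^2 + 5x_1 + 6x_2 - 7
  leading term x_2^2: no divisor's leading term divides it; move 2x_2^2 to the remainder.
  leading term x_1: subtract (1/2)·g_2 from 5x_1 + 6x_2 - 7 → x_2 - 2
  leading term x_2: no divisor's leading term divides it; move x_2 to the remainder.
  leading term 1: no divisor's leading term divides it; move -2 to the remainder.
The remainder -x_2^3 + 2x_2^2 + x_2 - 2 is nonzero, so it would be added as the next basis element.

S(g_1, g_2) = -x_2^3 + x_1^2 + x_2^2 + 4x_1 + 7x_2 - 7; remainder on division = -x_2^3 + 2x_2^2 + x_2 - 2.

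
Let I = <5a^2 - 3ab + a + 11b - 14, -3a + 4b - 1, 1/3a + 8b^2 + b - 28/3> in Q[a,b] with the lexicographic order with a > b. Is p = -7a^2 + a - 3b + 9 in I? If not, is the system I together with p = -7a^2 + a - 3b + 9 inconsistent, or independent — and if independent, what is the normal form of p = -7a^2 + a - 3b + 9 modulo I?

First compute the reduced Gröbner basis of I by Buchberger's algorithm.
f_1 = 5a^2 - 3ab + a + 11b - 14, LT = a^2.
f_2 = -3a + 4b - 1, LT = a.
f_3 = 1/3a + 8b^2 + b - 28/3, LT = a.

S(f_1,f_2): lcm = a^2. S = 11/15ab - 2/15a + 11/5b - 14/5.
  reduce S modulo (f_1, f_2, f_3):
  remainder 44/45b^2 + 16/9b - 124/45 ≠ 0; add h_4 = 44/45b^2 + 16/9b - 124/45 to the basis.

S(f_1,f_3): lcm = a^2. S = -24ab^2 - 18/5ab + 141/5a + 11/5b - 14/5.
  reduce S modulo (f_1, f_2, f_3, h_4):
  remainder -19455/121b + 19455/121 ≠ 0; add h_5 = -19455/121b + 19455/121 to the basis.

The other S-polynomials (S(f_2,f_3), S(f_1,h_4), S(f_2,h_4), S(f_3,h_4), S(f_1,h_5), S(f_2,h_5), S(f_3,h_5), S(h_4,h_5)) all reduce to 0 modulo the current basis, so we have a Gröbner basis.
Inter-reduce: drop elements whose leading term is divisible by another's, tail-reduce, and make monic.
Reduced Gröbner basis: {a - 1, b - 1}.
Label its elements g_1 = a - 1, g_2 = b - 1.

Reduce p = -7a^2 + a - 3b + 9 modulo G:
  leading term a^2: subtract (-7a)·g_1 from -7a^2 + a - 3b + 9 → -6a - 3b + 9
  leading term a: subtract (-6)·g_1 from -6a - 3b + 9 → -3b + 3
  leading term b: subtract (-3)·g_2 from -3b + 3 → 0
  normal form = 0.
Since the normal form is 0, p ∈ I.

Ideal membership is decidable via reduction modulo a Gröbner basis.

-7a^2 + a - 3b + 9 lies in I (it reduces to 0).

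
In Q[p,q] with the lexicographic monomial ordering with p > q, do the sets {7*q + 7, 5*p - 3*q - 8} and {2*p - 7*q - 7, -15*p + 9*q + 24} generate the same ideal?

For a fixed monomial order, each ideal has a unique reduced Gröbner basis; comparing bases decides equality.
Buchberger on the first generating set:
f_1 = 7*q + 7, LT = q.
f_2 = 5*p - 3*q - 8, LT = p.

The S-polynomials (S(f_1,f_2)) all reduce to 0 modulo the current basis, so we have a Gröbner basis.
Inter-reduce: drop elements whose leading term is divisible by another's, tail-reduce, and make monic.
Reduced Gröbner basis: {p - 1, q + 1}.

Buchberger on the second generating set:
h_1 = 2*p - 7*q - 7, LT = p.
h_2 = -15*p + 9*q + 24, LT = p.

S(h_1,h_2): lcm = p. S = -29/10*q - 19/10.
  reduce S modulo (h_1, h_2):
  remainder -29/10*q - 19/10 ≠ 0; add k_3 = -29/10*q - 19/10 to the basis.

The other S-polynomials (S(h_1,k_3), S(h_2,k_3)) all reduce to 0 modulo the current basis, so we have a Gröbner basis.
Inter-reduce: drop elements whose leading term is divisible by another's, tail-reduce, and make monic.
Reduced Gröbner basis: {p - 35/29, q + 19/29}.

The bases are distinct; the ideals are different.
The same test decides containment: I ⊆ J iff every generator of I reduces to 0 modulo a Gröbner basis of J.

No, the ideals differ.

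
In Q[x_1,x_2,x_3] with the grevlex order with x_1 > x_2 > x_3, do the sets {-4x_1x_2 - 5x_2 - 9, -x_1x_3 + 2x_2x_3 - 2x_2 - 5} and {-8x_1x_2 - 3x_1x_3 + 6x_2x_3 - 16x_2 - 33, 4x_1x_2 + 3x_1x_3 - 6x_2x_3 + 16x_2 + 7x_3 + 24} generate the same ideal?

Two ideals are equal iff their reduced Gröbner bases coincide (the reduced basis is unique for a fixed ordering).
Buchberger on the first generating set:
f_1 = -4x_1x_2 - 5x_2 - 9, LT = x_1x_2.
f_2 = -x_1x_3 + 2x_2x_3 - 2x_2 - 5, LT = x_1x_3.

S(f_1,f_2): lcm = x_1x_2x_3. S = 2x_2^2x_3 - 2x_2^2 + 5/4x_2x_3 - 5x_2 + 9/4x_3.
  leading term x_2^2x_3: no divisor's leading term divides it; move 2x_2^2x_3 to the remainder.
  leading term x_2^2: no divisor's leading term divides it; move -2x_2^2 to the remainder.
  leading term x_2x_3: no divisor's leading term divides it; move 5/4x_2x_3 to the remainder.
  leading term x_2: no divisor's leading term divides it; move -5x_2 to the remainder.
  leading term x_3: no divisor's leading term divides it; move 9/4x_3 to the remainder.
  remainder 2x_2^2x_3 - 2x_2^2 + 5/4x_2x_3 - 5x_2 + 9/4x_3 ≠ 0; add g_3 = 2x_2^2x_3 - 2x_2^2 + 5/4x_2x_3 - 5x_2 + 9/4x_3 to the basis.

The other S-polynomials (S(f_1,g_3), S(f_2,g_3)) all reduce to 0 modulo the current basis, so we have a Gröbner basis.
Inter-reduce: drop elements whose leading term is divisible by another's, tail-reduce, and make monic.
Reduced Gröbner basis: {x_2^2x_3 - x_2^2 + 5/8x_2x_3 - 5/2x_2 + 9/8x_3, x_1x_2 + 5/4x_2 + 9/4, x_1x_3 - 2x_2x_3 + 2x_2 + 5}.

Buchberger on the second generating set:
h_1 = -8x_1x_2 - 3x_1x_3 + 6x_2x_3 - 16x_2 - 33, LT = x_1x_2.
h_2 = 4x_1x_2 + 3x_1x_3 - 6x_2x_3 + 16x_2 + 7x_3 + 24, LT = x_1x_2.

S(h_1,h_2): lcm = x_1x_2. S = -3/8x_1x_3 + 3/4x_2x_3 - 2x_2 - 7/4x_3 - 15/8.
  leading term x_1x_3: no divisor's leading term divides it; move -3/8x_1x_3 to the remainder.
  leading term x_2x_3: no divisor's leading term divides it; move 3/4x_2x_3 to the remainder.
  leading term x_2: no divisor's leading term divides it; move -2x_2 to the remainder.
  leading term x_3: no divisor's leading term divides it; move -7/4x_3 to the remainder.
  leading term 1: no divisor's leading term divides it; move -15/8 to the remainder.
  remainder -3/8x_1x_3 + 3/4x_2x_3 - 2x_2 - 7/4x_3 - 15/8 ≠ 0; add k_3 = -3/8x_1x_3 + 3/4x_2x_3 - 2x_2 - 7/4x_3 - 15/8 to the basis.

S(h_1,k_3): lcm = x_1x_2x_3. S = 2x_2^2x_3 + 3/8x_1x_3^2 - 3/4x_2x_3^2 - 16/3x_2^2 - 8/3x_2x_3 - 5x_2 + 33/8x_3.
  leading term x_2^2x_3: no divisor's leading term divides it; move 2x_2^2x_3 to the remainder.
  leading term x_1x_3^2: subtract (-x_3)·k_3 from 3/8x_1x_3^2 - 3/4x_2x_3^2 - 16/3x_2^2 - 8/3x_2x_3 - 5x_2 + 33/8x_3 → -16/3x_2^2 - 14/3x_2x_3 - 7/4x_3^2 - 5x_2 + 9/4x_3
  leading term x_2^2: no divisor's leading term divides it; move -16/3x_2^2 to the remainder.
  leading term x_2x_3: no divisor's leading term divides it; move -14/3x_2x_3 to the remainder.
  leading term x_3^2: no divisor's leading term divides it; move -7/4x_3^2 to the remainder.
  leading term x_2: no divisor's leading term divides it; move -5x_2 to the remainder.
  leading term x_3: no divisor's leading term divides it; move 9/4x_3 to the remainder.
  remainder 2x_2^2x_3 - 16/3x_2^2 - 14/3x_2x_3 - 7/4x_3^2 - 5x_2 + 9/4x_3 ≠ 0; add k_4 = 2x_2^2x_3 - 16/3x_2^2 - 14/3x_2x_3 - 7/4x_3^2 - 5x_2 + 9/4x_3 to the basis.

The other S-polynomials (S(h_2,k_3), S(h_1,k_4), S(h_2,k_4), S(k_3,k_4)) all reduce to 0 modulo the current basis, so we have a Gröbner basis.
Inter-reduce: drop elements whose leading term is divisible by another's, tail-reduce, and make monic.
Reduced Gröbner basis: {x_2^2x_3 - 8/3x_2^2 - 7/3x_2x_3 - 7/8x_3^2 - 5/2x_2 + 9/8x_3, x_1x_2 - 7/4x_3 + 9/4, x_1x_3 - 2x_2x_3 + 16/3x_2 + 14/3x_3 + 5}.

These differ, so the ideals are not equal.
The choice of monomial ordering does not affect the verdict — as long as both bases are computed under the same ordering, their equality decides ideal equality.

No, the ideals differ.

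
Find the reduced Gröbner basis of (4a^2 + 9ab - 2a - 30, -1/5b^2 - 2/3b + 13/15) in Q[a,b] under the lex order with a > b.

G = {a^2 + 9/4ab - 1/2a - 15/2, b^2 + 10/3b - 13/3}

f_1 = 4a^2 + 9ab - 2a - 30, LT = a^2.
f_2 = -1/5b^2 - 2/3b + 13/15, LT = b^2.

The S-polynomials (S(f_1,f_2)) all reduce to 0 modulo the current basis, so we have a Gröbner basis.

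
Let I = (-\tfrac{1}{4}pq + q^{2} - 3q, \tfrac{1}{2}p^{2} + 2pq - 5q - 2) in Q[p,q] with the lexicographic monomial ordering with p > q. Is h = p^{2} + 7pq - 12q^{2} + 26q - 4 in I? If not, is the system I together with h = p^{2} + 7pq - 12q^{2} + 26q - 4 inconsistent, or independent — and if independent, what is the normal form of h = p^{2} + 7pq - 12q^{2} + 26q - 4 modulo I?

First compute the reduced Gröbner basis of I by Buchberger's algorithm.
f_1 = -\tfrac{1}{4}pq + q^{2} - 3q, LT = pq.
f_2 = \tfrac{1}{2}p^{2} + 2pq - 5q - 2, LT = p^{2}.

S(f_1,f_2): lcm = p^{2}q. S = -8pq^{2} + 12pq + 10q^{2} + 4q.
  reduce S modulo (f_1, f_2):
  remainder -32q^{3} + 154q^{2} - 140q ≠ 0; add k_3 = -32q^{3} + 154q^{2} - 140q to the basis.

The other S-polynomials (S(f_1,k_3), S(f_2,k_3)) all reduce to 0 modulo the current basis, so we have a Gröbner basis.
Inter-reduce: drop elements whose leading term is divisible by another's, tail-reduce, and make monic.
Reduced Gröbner basis: {p^{2} + 16q^{2} - 58q - 4, pq - 4q^{2} + 12q, q^{3} - \tfrac{77}{16}q^{2} + \tfrac{35}{8}q}.
Label its elements g_1 = p^{2} + 16q^{2} - 58q - 4, g_2 = pq - 4q^{2} + 12q, g_3 = q^{3} - \tfrac{77}{16}q^{2} + \tfrac{35}{8}q.

Reduce h = p^{2} + 7pq - 12q^{2} + 26q - 4 modulo G:
  leading term p^{2}: subtract (1)·g_1 from p^{2} + 7pq - 12q^{2} + 26q - 4 → 7pq - 28q^{2} + 84q
  leading term pq: subtract (7)·g_2 from 7pq - 28q^{2} + 84q → 0
  normal form = 0.
Since the normal form is 0, h ∈ I.

The remainder on division by a Gröbner basis is unique — it is the normal form.

p^{2} + 7pq - 12q^{2} + 26q - 4 lies in I (it reduces to 0).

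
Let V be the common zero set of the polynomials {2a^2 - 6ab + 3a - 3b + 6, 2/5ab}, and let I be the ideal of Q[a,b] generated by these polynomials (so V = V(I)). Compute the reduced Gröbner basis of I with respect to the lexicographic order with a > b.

G = {a^2 + 3/2a - 3/2b + 3, ab, b^2 - 2b}

Buchberger's algorithm terminates because the ascending chain of leading-term ideals stabilizes.

f_1 = 2a^2 - 6ab + 3a - 3b + 6, LT = a^2.
f_2 = 2/5ab, LT = ab.

S(f_1,f_2): lcm = a^2b. S = -3ab^2 + 3/2ab - 3/2b^2 + 3b.
  reduce S modulo (f_1, f_2):
  remainder -3/2b^2 + 3b ≠ 0; add g_3 = -3/2b^2 + 3b to the basis.

The other S-polynomials (S(f_1,g_3), S(f_2,g_3)) all reduce to 0 modulo the current basis, so we have a Gröbner basis.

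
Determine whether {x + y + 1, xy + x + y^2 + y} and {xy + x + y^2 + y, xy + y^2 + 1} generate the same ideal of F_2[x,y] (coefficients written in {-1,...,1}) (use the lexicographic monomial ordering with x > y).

Two ideals are equal iff their reduced Gröbner bases coincide (the reduced basis is unique for a fixed ordering).
Buchberger on the first generating set:
f_1 = x + y + 1, LT = x.
f_2 = xy + x + y^2 + y, LT = xy.

S(f_1,f_2): lcm = xy. S = x.
  reduce S modulo (f_1, f_2):
  remainder y + 1 ≠ 0; add g_3 = y + 1 to the basis.

The other S-polynomials (S(f_1,g_3), S(f_2,g_3)) all reduce to 0 modulo the current basis, so we have a Gröbner basis.
Inter-reduce: drop elements whose leading term is divisible by another's, tail-reduce, and make monic.
Reduced Gröbner basis: {x, y + 1}.

Buchberger on the second generating set:
h_1 = xy + x + y^2 + y, LT = xy.
h_2 = xy + y^2 + 1, LT = xy.

S(h_1,h_2): lcm = xy. S = x + y + 1.
  reduce S modulo (h_1, h_2):
  remainder x + y + 1 ≠ 0; add k_3 = x + y + 1 to the basis.

S(h_1,k_3): lcm = xy. S = x.
  reduce S modulo (h_1, h_2, k_3):
  remainder y + 1 ≠ 0; add k_4 = y + 1 to the basis.

The other S-polynomials (S(h_2,k_3), S(h_1,k_4), S(h_2,k_4), S(k_3,k_4)) all reduce to 0 modulo the current basis, so we have a Gröbner basis.
Inter-reduce: drop elements whose leading term is divisible by another's, tail-reduce, and make monic.
Reduced Gröbner basis: {x, y + 1}.

Same reduced basis, so the two generating sets span the same ideal.

Yes, the ideals are equal.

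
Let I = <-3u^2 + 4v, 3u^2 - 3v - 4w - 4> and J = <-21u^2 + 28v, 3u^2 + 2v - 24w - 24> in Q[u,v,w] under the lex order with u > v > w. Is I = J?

Since reduced Gröbner bases are canonical representatives of ideals under a given ordering, it suffices to compute and compare them.
Buchberger on the first generating set:
f_1 = -3u^2 + 4v, LT = u^2.
f_2 = 3u^2 - 3v - 4w - 4, LT = u^2.

S(f_1,f_2): lcm = u^2. S = -1/3v + 4/3w + 4/3.
  leading term v: no divisor's leading term divides it; move -1/3v to the remainder.
  leading term w: no divisor's leading term divides it; move 4/3w to the remainder.
  leading term 1: no divisor's leading term divides it; move 4/3 to the remainder.
  remainder -1/3v + 4/3w + 4/3 ≠ 0; add g_3 = -1/3v + 4/3w + 4/3 to the basis.

S(f_1,g_3): leading monomials are coprime, so the S-polynomial reduces to 0 (Buchberger's first criterion).
S(f_2,g_3): leading monomials are coprime, so the S-polynomial reduces to 0 (Buchberger's first criterion).
Every S-polynomial of the final basis reduces to 0, so we have a Gröbner basis.
Inter-reduce: drop elements whose leading term is divisible by another's, tail-reduce, and make monic.
Reduced Gröbner basis: {u^2 - 16/3w - 16/3, v - 4w - 4}.

Buchberger on the second generating set:
h_1 = -21u^2 + 28v, LT = u^2.
h_2 = 3u^2 + 2v - 24w - 24, LT = u^2.

S(h_1,h_2): lcm = u^2. S = -2v + 8w + 8.
  leading term v: no divisor's leading term divides it; move -2v to the remainder.
  leading term w: no divisor's leading term divides it; move 8w to the remainder.
  leading term 1: no divisor's leading term divides it; move 8 to the remainder.
  remainder -2v + 8w + 8 ≠ 0; add k_3 = -2v + 8w + 8 to the basis.

S(h_1,k_3): leading monomials are coprime, so the S-polynomial reduces to 0 (Buchberger's first criterion).
S(h_2,k_3): leading monomials are coprime, so the S-polynomial reduces to 0 (Buchberger's first criterion).
Every S-polynomial of the final basis reduces to 0, so we have a Gröbner basis.
Inter-reduce: drop elements whose leading term is divisible by another's, tail-reduce, and make monic.
Reduced Gröbner basis: {u^2 - 16/3w - 16/3, v - 4w - 4}.

The two bases agree; hence the ideals are identical.

Yes, the ideals are equal.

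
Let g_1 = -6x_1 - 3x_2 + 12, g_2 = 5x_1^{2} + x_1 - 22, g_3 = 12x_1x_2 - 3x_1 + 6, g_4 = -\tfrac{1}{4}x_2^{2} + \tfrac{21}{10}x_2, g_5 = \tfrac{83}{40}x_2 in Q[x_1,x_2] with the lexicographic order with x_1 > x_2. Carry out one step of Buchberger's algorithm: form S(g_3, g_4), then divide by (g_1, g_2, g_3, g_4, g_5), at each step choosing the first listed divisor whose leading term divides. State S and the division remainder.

S(g_3, g_4) = \tfrac{163}{20}x_1x_2 + \tfrac{1}{2}x_2; remainder on division = 0.

lcm(LM(g_3), LM(g_4)) = x_1x_2^{2}.
S = (lcm/LT(g_3))·g_3 − (lcm/LT(g_4))·g_4 = \tfrac{163}{20}x_1x_2 + \tfrac{1}{2}x_2.
Reduce S modulo (g_1, g_2, g_3, g_4, g_5) in that order:
  leading term x_1x_2: subtract (-\tfrac{163}{120}x_2)·g_1 from \tfrac{163}{20}x_1x_2 + \tfrac{1}{2}x_2 → -\tfrac{163}{40}x_2^{2} + \tfrac{84}{5}x_2
  leading term x_2^{2}: subtract (\tfrac{163}{10})·g_4 from -\tfrac{163}{40}x_2^{2} + \tfrac{84}{5}x_2 → -\tfrac{1743}{100}x_2
  leading term x_2: subtract (-\tfrac{42}{5})·g_5 from -\tfrac{1743}{100}x_2 → 0
The remainder is 0, so this S-polynomial contributes no new basis element.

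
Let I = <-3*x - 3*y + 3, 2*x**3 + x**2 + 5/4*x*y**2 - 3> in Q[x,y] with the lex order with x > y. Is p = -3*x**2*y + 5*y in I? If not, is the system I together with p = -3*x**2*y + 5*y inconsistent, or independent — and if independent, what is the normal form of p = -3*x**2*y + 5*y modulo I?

First compute the reduced Gröbner basis of I by Buchberger's algorithm.
f_1 = -3*x - 3*y + 3, LT = x.
f_2 = 2*x**3 + x**2 + 5/4*x*y**2 - 3, LT = x**3.

S(f_1,f_2): lcm = x**3. S = x**2*y - 3/2*x**2 - 5/8*x*y**2 + 3/2.
  leading term x**2*y: subtract (-1/3*x*y)·f_1 from x**2*y - 3/2*x**2 - 5/8*x*y**2 + 3/2 → -3/2*x**2 - 13/8*x*y**2 + x*y + 3/2
  leading term x**2: subtract (1/2*x)·f_1 from -3/2*x**2 - 13/8*x*y**2 + x*y + 3/2 → -13/8*x*y**2 + 5/2*x*y - 3/2*x + 3/2
  leading term x*y**2: subtract (13/24*y**2)·f_1 from -13/8*x*y**2 + 5/2*x*y - 3/2*x + 3/2 → 5/2*x*y - 3/2*x + 13/8*y**3 - 13/8*y**2 + 3/2
  leading term x*y: subtract (-5/6*y)·f_1 from 5/2*x*y - 3/2*x + 13/8*y**3 - 13/8*y**2 + 3/2 → -3/2*x + 13/8*y**3 - 33/8*y**2 + 5/2*y + 3/2
  leading term x: subtract (1/2)·f_1 from -3/2*x + 13/8*y**3 - 33/8*y**2 + 5/2*y + 3/2 → 13/8*y**3 - 33/8*y**2 + 4*y
  leading term y**3: no divisor's leading term divides it; move 13/8*y**3 to the remainder.
  leading term y**2: no divisor's leading term divides it; move -33/8*y**2 to the remainder.
  leading term y: no divisor's leading term divides it; move 4*y to the remainder.
  remainder 13/8*y**3 - 33/8*y**2 + 4*y ≠ 0; add h_3 = 13/8*y**3 - 33/8*y**2 + 4*y to the basis.

S(f_1,h_3): leading monomials are coprime, so the S-polynomial reduces to 0 (Buchberger's first criterion).
S(f_2,h_3): leading monomials are coprime, so the S-polynomial reduces to 0 (Buchberger's first criterion).
Every S-polynomial of the final basis reduces to 0, so we have a Gröbner basis.
Inter-reduce: drop elements whose leading term is divisible by another's, tail-reduce, and make monic.
Reduced Gröbner basis: {x + y - 1, y**3 - 33/13*y**2 + 32/13*y}.
Label its elements g_1 = x + y - 1, g_2 = y**3 - 33/13*y**2 + 32/13*y.

Reduce p = -3*x**2*y + 5*y modulo G:
  leading term x**2*y: subtract (-3*x*y)·g_1 from -3*x**2*y + 5*y → 3*x*y**2 - 3*x*y + 5*y
  leading term x*y**2: subtract (3*y**2)·g_1 from 3*x*y**2 - 3*x*y + 5*y → -3*x*y - 3*y**3 + 3*y**2 + 5*y
  leading term x*y: subtract (-3*y)·g_1 from -3*x*y - 3*y**3 + 3*y**2 + 5*y → -3*y**3 + 6*y**2 + 2*y
  leading term y**3: subtract (-3)·g_2 from -3*y**3 + 6*y**2 + 2*y → -21/13*y**2 + 122/13*y
  leading term y**2: no divisor's leading term divides it; move -21/13*y**2 to the remainder.
  leading term y: no divisor's leading term divides it; move 122/13*y to the remainder.
  normal form = -21/13*y**2 + 122/13*y.
The normal form is nonzero, so p ∉ I. Since p minus its normal form lies in I, I + (p) = I + (r) where r = -21/13*y**2 + 122/13*y; decide whether this ideal is the whole ring.
Run Buchberger on G together with r (pairs among the g_i already reduce to 0 since G is a Gröbner basis):
g_1 = x + y - 1, LT = x.
g_2 = y**3 - 33/13*y**2 + 32/13*y, LT = y**3.
r = -21/13*y**2 + 122/13*y, LT = y**2.

S(g_1,g_2): leading monomials are coprime, so the S-polynomial reduces to 0 (Buchberger's first criterion).
S(g_1,r): leading monomials are coprime, so the S-polynomial reduces to 0 (Buchberger's first criterion).
S(g_2,r): lcm = y**3. S = 893/273*y**2 + 32/13*y.
  leading term y**2: subtract (-893/441)·r from 893/273*y**2 + 32/13*y → 9466/441*y
  leading term y: no divisor's leading term divides it; move 9466/441*y to the remainder.
  remainder 9466/441*y ≠ 0; add m_4 = 9466/441*y to the basis.

S(g_1,m_4): leading monomials are coprime, so the S-polynomial reduces to 0 (Buchberger's first criterion).
S(g_2,m_4): lcm = y**3. S = -33/13*y**2 + 32/13*y.
  leading term y**2: subtract (11/7)·r from -33/13*y**2 + 32/13*y → -86/7*y
  leading term y: subtract (-2709/4733)·m_4 from -86/7*y → 0
  remainder 0.

S(r,m_4): lcm = y**2. S = -122/21*y.
  leading term y: subtract (-1281/4733)·m_4 from -122/21*y → 0
  remainder 0.

Every S-polynomial of the final basis reduces to 0, so we have a Gröbner basis.
Inter-reduce: drop elements whose leading term is divisible by another's, tail-reduce, and make monic.
Reduced Gröbner basis: {x - 1, y}.
The reduced Gröbner basis of I + (p) is {x - 1, y} ≠ {1}, a proper ideal, so the enlarged system stays consistent: p is independent of I, with normal form -21/13*y**2 + 122/13*y.

-3*x**2*y + 5*y is independent of I; its normal form modulo I is -21/13*y**2 + 122/13*y.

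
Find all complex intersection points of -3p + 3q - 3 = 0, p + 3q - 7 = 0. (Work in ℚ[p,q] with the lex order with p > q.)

Compute a lex Gröbner basis by Buchberger's algorithm.
f_1 = -3p + 3q - 3, LT = p.
f_2 = p + 3q - 7, LT = p.

S(f_1,f_2): lcm = p. S = -4q + 8.
  leading term q: no divisor's leading term divides it; move -4q to the remainder.
  leading term 1: no divisor's leading term divides it; move 8 to the remainder.
  remainder -4q + 8 ≠ 0; add h_3 = -4q + 8 to the basis.

S(f_1,h_3): leading monomials are coprime, so the S-polynomial reduces to 0 (Buchberger's first criterion).
S(f_2,h_3): leading monomials are coprime, so the S-polynomial reduces to 0 (Buchberger's first criterion).
Every S-polynomial of the final basis reduces to 0, so we have a Gröbner basis.
Inter-reduce: drop elements whose leading term is divisible by another's, tail-reduce, and make monic.
Reduced Gröbner basis: {p - 1, q - 2}.

From the last basis element, q - 2 = 0, so q takes values in {2}. Each choice, substituted upward through the basis, yields the corresponding point(s) of the solution set.
  q = 2: the earlier basis element becomes p - 1 = 0, giving p = 1 — point (1, 2).
Check: every point annihilates each of the original generators.

{(1, 2)}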